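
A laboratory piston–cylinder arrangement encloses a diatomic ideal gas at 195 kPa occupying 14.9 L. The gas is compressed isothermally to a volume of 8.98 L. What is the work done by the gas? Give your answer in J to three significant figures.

Isothermal: W = nRT ln(V₂/V₁) = P₁V₁ ln(V₂/V₁).
P₁V₁ = (195 kPa)(14.9 L) = 2906 J.
W = 2906 × ln(8.98/14.9) = 2906 × -0.5064
W_by_gas = -1471 J.

W ≈ -1470 J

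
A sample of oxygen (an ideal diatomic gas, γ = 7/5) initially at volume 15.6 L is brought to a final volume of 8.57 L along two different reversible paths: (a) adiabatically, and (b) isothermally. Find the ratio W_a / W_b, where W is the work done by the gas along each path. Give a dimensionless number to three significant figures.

W_a / W_b ≈ 1.13

Path (a) adiabatic: W = P₁V₁(1 − (V₁/V₂)^(γ−1))/(γ−1) → W_a/(P₁V₁) = -0.6769.
Path (b) isothermal: W = P₁V₁ ln(V₂/V₁) → W_b/(P₁V₁) = -0.599.
W_a / W_b = -0.6769 / -0.599 = 1.13.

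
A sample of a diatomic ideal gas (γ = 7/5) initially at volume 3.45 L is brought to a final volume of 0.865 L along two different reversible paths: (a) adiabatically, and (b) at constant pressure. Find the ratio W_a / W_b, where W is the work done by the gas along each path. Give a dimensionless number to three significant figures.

W_a / W_b ≈ 2.47

Path (a) adiabatic: W = P₁V₁(1 − (V₁/V₂)^(γ−1))/(γ−1) → W_a/(P₁V₁) = -1.848.
Path (b) isobaric: W = P₁(V₂ − V₁) → W_b/(P₁V₁) = -0.7493.
W_a / W_b = -1.848 / -0.7493 = 2.466.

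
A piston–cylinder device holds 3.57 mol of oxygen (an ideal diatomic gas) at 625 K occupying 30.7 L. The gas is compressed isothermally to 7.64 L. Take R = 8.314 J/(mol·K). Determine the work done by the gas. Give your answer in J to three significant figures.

W ≈ -25800 J

Isothermal: W = nRT ln(V₂/V₁).
W = (3.57)(8.314)(625) × ln(7.64/30.7)
  = 18551 × -1.391
W_by_gas = -25801 J.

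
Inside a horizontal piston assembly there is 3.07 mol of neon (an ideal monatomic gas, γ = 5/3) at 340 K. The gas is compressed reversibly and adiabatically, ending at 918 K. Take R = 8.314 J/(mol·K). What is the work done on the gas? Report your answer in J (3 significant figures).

Adiabatic ⇒ Q = 0, so W_by = −ΔU = nCᵥ(T₁ − T₂).
Cᵥ = 3R/2 = 12.47 J/(mol·K).
W = (3.07)(12.47)(340 − 918) = -22129 J.
Work on gas = −W_by = 22129 J.

W ≈ 22100 J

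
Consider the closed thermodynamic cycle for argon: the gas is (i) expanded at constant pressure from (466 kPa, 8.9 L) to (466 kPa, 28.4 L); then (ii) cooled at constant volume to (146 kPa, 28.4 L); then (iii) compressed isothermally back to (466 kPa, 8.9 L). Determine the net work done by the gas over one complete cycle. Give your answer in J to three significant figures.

Leg (i): W = PΔV = (466)(28.4 − 8.9) = 9087 J.
Leg (ii): W = 0.
Leg (iii): W = PᵢVᵢ ln(V_f/Vᵢ) = (4146) ln(8.9/28.4) = -4811 J.
W_net = 9087 − 4811 = 4276 J.

W_net ≈ 4280 J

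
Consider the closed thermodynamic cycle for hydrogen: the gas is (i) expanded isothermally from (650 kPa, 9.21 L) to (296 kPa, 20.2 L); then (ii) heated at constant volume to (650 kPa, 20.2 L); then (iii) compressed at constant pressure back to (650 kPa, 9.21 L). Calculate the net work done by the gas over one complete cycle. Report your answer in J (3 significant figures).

Leg (i): W = PᵢVᵢ ln(V_f/Vᵢ) = (5987) ln(20.2/9.21) = 4702 J.
Leg (ii): W = 0.
Leg (iii): W = PΔV = (650)(9.21 − 20.2) = -7143 J.
W_net = 4702 − 7143 = -2442 J.

W_net ≈ -2440 J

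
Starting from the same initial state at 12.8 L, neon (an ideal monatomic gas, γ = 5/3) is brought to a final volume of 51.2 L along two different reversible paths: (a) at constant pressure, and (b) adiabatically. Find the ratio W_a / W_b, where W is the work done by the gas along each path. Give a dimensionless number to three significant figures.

Path (a) isobaric: W = P₁(V₂ − V₁) → W_a/(P₁V₁) = 3.
Path (b) adiabatic: W = P₁V₁(1 − (V₁/V₂)^(γ−1))/(γ−1) → W_b/(P₁V₁) = 0.9047.
W_a / W_b = 3 / 0.9047 = 3.316.

W_a / W_b ≈ 3.32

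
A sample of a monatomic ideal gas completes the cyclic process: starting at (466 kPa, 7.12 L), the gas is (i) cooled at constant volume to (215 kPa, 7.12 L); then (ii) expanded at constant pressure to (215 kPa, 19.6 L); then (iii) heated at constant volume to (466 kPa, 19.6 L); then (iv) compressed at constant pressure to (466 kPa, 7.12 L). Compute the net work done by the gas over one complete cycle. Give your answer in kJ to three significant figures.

W_net ≈ -3.13 kJ

Constant-volume legs do no work.
W(ii) = (215)(19.6 − 7.12) = 2683 J; W(iv) = (466)(7.12 − 19.6) = -5816 J.
W_net = 2683 − 5816 = -3132 J (the counter-clockwise enclosed area).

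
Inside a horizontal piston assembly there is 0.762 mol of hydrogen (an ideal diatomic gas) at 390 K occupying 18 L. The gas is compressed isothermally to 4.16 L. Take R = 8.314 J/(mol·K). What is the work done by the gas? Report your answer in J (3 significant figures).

W ≈ -3620 J

Isothermal: W = nRT ln(V₂/V₁).
W = (0.762)(8.314)(390) × ln(4.16/18)
  = 2471 × -1.465
W_by_gas = -3619 J.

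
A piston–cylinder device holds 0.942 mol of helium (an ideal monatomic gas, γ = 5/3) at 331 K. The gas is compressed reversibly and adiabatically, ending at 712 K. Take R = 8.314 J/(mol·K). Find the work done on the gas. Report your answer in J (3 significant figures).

Adiabatic ⇒ Q = 0, so W_by = −ΔU = nCᵥ(T₁ − T₂).
Cᵥ = 3R/2 = 12.47 J/(mol·K).
W = (0.942)(12.47)(331 − 712) = -4476 J.
Work on gas = −W_by = 4476 J.

W ≈ 4480 J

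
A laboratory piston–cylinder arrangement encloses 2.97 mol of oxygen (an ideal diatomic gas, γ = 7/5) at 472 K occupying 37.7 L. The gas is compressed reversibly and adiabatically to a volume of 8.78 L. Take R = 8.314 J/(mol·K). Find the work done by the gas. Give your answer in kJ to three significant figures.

W ≈ -23.1 kJ

Adiabatic: TV^(γ−1) = const with γ = 7/5.
T₂ = T₁ (V₁/V₂)^(γ−1) = 472 × (37.7/8.78)^0.4 = 472 × 1.791 = 845.4 K.
W_by = nCᵥ(T₁ − T₂) = (2.97)(20.79)(472 − 845.4) = -23053 J.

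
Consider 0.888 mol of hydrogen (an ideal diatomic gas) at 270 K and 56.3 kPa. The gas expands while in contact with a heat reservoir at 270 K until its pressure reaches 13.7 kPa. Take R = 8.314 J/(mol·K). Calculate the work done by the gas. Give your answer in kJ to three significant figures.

Isothermal process: W = nRT ln(V₂/V₁) = nRT ln(P₁/P₂).
W = (0.888)(8.314)(270) × ln(56.3/13.7)
  = 1993 × ln(4.109) = 1993 × 1.413
W_by_gas = 2817 J.

W ≈ 2.82 kJ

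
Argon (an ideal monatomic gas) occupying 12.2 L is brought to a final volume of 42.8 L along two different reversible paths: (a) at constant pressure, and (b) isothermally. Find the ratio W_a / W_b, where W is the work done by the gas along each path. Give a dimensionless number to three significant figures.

W_a / W_b ≈ 2.00

Path (a) isobaric: W = P₁(V₂ − V₁) → W_a/(P₁V₁) = 2.508.
Path (b) isothermal: W = P₁V₁ ln(V₂/V₁) → W_b/(P₁V₁) = 1.255.
W_a / W_b = 2.508 / 1.255 = 1.998.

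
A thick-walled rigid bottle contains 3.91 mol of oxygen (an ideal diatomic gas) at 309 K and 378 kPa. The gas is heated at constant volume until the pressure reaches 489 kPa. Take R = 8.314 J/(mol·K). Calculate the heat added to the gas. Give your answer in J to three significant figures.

Constant volume ⇒ W = 0, so Q = ΔU = nCᵥΔT with Cᵥ = 5R/2 = 20.79 J/(mol·K).
At constant V, T₂/T₁ = P₂/P₁ ⇒ ΔT = T₁(P₂/P₁ − 1) = 309·(489/378 − 1) = 90.74 K.
ΔU = (3.91)(20.79)(90.74) = 7374 J.

Q ≈ 7370 J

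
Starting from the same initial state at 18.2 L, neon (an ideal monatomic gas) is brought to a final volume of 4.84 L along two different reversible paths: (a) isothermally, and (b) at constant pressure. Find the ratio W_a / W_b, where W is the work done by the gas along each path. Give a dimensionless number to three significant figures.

Path (a) isothermal: W = P₁V₁ ln(V₂/V₁) → W_a/(P₁V₁) = -1.325.
Path (b) isobaric: W = P₁(V₂ − V₁) → W_b/(P₁V₁) = -0.7341.
W_a / W_b = -1.325 / -0.7341 = 1.804.

W_a / W_b ≈ 1.80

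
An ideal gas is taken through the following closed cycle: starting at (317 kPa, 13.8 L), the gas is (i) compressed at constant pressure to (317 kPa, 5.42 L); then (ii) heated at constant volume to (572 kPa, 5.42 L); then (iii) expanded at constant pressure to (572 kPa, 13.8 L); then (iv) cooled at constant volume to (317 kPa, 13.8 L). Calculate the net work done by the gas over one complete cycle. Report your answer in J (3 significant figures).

W_net ≈ 2140 J

Constant-volume legs do no work.
W(i) = (317)(5.42 − 13.8) = -2656 J; W(iii) = (572)(13.8 − 5.42) = 4793 J.
W_net = -2656 + 4793 = 2137 J (the clockwise enclosed area).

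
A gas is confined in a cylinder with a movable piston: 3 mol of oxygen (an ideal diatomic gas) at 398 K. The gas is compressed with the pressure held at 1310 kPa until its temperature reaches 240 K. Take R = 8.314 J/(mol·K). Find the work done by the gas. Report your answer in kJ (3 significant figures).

Isobaric: W = P ΔV = nR ΔT.
W = (3)(8.314)(240 − 398) = -3941 J.

W ≈ -3.94 kJ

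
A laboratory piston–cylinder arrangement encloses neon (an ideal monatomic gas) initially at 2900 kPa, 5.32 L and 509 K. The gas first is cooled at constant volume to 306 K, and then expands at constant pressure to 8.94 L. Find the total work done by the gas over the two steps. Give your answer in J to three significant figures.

Step 1 (isochoric): W = 0 (constant volume).
After step 1: P = 1743 kPa (V unchanged).
Step 2 (isobaric): W = PΔV = (1743 kPa)(8.94 − 5.32 L) = 6311 J.
W_total = 0 + 6311 = 6311 J.

W_total ≈ 6310 J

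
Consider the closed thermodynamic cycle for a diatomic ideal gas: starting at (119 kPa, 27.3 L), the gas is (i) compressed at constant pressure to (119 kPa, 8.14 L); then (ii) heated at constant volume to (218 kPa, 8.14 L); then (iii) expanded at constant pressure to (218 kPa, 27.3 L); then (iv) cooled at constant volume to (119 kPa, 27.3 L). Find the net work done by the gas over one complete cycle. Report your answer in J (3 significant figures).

W_net ≈ 1900 J

Constant-volume legs do no work.
W(i) = (119)(8.14 − 27.3) = -2280 J; W(iii) = (218)(27.3 − 8.14) = 4177 J.
W_net = -2280 + 4177 = 1897 J (the clockwise enclosed area).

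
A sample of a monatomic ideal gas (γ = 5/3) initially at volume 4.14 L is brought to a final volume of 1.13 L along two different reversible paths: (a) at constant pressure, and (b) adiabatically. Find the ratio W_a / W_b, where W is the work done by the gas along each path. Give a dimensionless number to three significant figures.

Path (a) isobaric: W = P₁(V₂ − V₁) → W_a/(P₁V₁) = -0.7271.
Path (b) adiabatic: W = P₁V₁(1 − (V₁/V₂)^(γ−1))/(γ−1) → W_b/(P₁V₁) = -2.065.
W_a / W_b = -0.7271 / -2.065 = 0.3521.

W_a / W_b ≈ 0.352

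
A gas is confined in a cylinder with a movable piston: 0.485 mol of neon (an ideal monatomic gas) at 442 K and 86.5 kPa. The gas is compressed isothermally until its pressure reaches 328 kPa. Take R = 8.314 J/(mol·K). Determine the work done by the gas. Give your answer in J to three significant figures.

Isothermal process: W = nRT ln(V₂/V₁) = nRT ln(P₁/P₂).
W = (0.485)(8.314)(442) × ln(86.5/328)
  = 1782 × ln(0.2637) = 1782 × -1.333
W_by_gas = -2376 J.

W ≈ -2380 J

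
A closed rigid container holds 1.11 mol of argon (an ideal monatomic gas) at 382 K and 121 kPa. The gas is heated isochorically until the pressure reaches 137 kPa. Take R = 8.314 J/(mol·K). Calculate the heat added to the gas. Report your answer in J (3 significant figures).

Constant volume ⇒ W = 0, so Q = ΔU = nCᵥΔT with Cᵥ = 3R/2 = 12.47 J/(mol·K).
At constant V, T₂/T₁ = P₂/P₁ ⇒ ΔT = T₁(P₂/P₁ − 1) = 382·(137/121 − 1) = 50.51 K.
ΔU = (1.11)(12.47)(50.51) = 699.2 J.

Q ≈ 699 J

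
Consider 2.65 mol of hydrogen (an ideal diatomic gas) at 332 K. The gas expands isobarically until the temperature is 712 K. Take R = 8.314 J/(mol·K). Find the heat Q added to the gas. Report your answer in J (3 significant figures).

Isobaric: W = nRΔT = (2.65)(8.314)(380) = 8372 J.
ΔU = nCᵥΔT with Cᵥ = 5R/2: ΔU = (2.65)(20.79)(380) = 20930 J.
Q = ΔU + W = 20930 + 8372 = 29303 J.

Q ≈ 29300 J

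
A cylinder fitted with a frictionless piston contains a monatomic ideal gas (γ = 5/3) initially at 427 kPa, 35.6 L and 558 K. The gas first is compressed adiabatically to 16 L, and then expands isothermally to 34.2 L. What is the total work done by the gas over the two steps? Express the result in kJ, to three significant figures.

W_total ≈ 3.62 kJ

Step 1 (adiabatic): W = (P₁V₁ − P₂V₂)/(γ−1) = (15201 − 25908)/0.667 = -16060 J.
After step 1: P = 1619 kPa, V = 16 L, T = 951 K.
Step 2 (isothermal): W = P₁V₁ ln(V₂/V₁) = (25908) ln(34.2/16) = 19681 J.
W_total = -16060 + 19681 = 3621 J.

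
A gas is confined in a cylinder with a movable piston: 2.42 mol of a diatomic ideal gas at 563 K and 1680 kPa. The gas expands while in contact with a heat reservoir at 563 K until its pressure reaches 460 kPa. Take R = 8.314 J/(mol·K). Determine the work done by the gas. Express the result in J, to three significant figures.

W ≈ 14700 J

Isothermal process: W = nRT ln(V₂/V₁) = nRT ln(P₁/P₂).
W = (2.42)(8.314)(563) × ln(1680/460)
  = 11327 × ln(3.652) = 11327 × 1.295
W_by_gas = 14673 J.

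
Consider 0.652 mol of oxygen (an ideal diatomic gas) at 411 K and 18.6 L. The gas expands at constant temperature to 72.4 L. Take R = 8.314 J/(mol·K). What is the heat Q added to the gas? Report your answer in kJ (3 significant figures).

Isothermal ⇒ ΔU = 0, so Q = W = nRT ln(V₂/V₁).
Q = (0.652)(8.314)(411) ln(72.4/18.6) = 2228 × 1.359 = 3028 J.

Q ≈ 3.03 kJ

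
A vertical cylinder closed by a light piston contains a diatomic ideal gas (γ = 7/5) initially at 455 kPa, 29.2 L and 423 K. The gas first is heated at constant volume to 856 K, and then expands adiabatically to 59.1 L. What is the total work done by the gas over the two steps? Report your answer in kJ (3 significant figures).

Step 1 (isochoric): W = 0 (constant volume).
After step 1: P = 920.8 kPa (V unchanged).
Step 2 (adiabatic): W = (P₁V₁ − P₂V₂)/(γ−1) = (26886 − 20279)/0.4 = 16518 J.
W_total = 0 + 16518 = 16518 J.

W_total ≈ 16.5 kJ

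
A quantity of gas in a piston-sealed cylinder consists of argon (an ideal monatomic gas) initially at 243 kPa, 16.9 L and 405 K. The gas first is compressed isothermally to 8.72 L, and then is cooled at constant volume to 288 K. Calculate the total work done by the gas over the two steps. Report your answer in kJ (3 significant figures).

Step 1 (isothermal): W = P₁V₁ ln(V₂/V₁) = (4107) ln(8.72/16.9) = -2717 J.
Step 2 (isochoric): W = 0 (constant volume).
W_total = -2717 + 0 = -2717 J.

W_total ≈ -2.72 kJ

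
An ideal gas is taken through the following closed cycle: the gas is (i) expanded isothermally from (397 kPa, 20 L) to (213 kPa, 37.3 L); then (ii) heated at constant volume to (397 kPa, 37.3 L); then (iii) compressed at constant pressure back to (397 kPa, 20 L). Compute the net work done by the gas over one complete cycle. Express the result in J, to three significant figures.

W_net ≈ -1920 J

Leg (i): W = PᵢVᵢ ln(V_f/Vᵢ) = (7940) ln(37.3/20) = 4949 J.
Leg (ii): W = 0.
Leg (iii): W = PΔV = (397)(20 − 37.3) = -6868 J.
W_net = 4949 − 6868 = -1919 J.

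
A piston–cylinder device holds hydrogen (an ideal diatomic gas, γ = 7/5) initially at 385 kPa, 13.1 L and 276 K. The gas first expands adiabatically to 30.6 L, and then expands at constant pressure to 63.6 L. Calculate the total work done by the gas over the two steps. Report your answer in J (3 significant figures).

W_total ≈ 7500 J

Step 1 (adiabatic): W = (P₁V₁ − P₂V₂)/(γ−1) = (5044 − 3592)/0.4 = 3628 J.
After step 1: P = 117.4 kPa, V = 30.6 L, T = 196.6 K.
Step 2 (isobaric): W = PΔV = (117.4 kPa)(63.6 − 30.6 L) = 3874 J.
W_total = 3628 + 3874 = 7502 J.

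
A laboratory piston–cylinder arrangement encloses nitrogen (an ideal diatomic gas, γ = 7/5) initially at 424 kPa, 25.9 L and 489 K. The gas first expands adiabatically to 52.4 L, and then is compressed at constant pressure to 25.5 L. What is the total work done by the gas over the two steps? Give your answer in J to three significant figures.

Step 1 (adiabatic): W = (P₁V₁ − P₂V₂)/(γ−1) = (10982 − 8284)/0.4 = 6743 J.
After step 1: P = 158.1 kPa, V = 52.4 L, T = 368.9 K.
Step 2 (isobaric): W = PΔV = (158.1 kPa)(25.5 − 52.4 L) = -4253 J.
W_total = 6743 − 4253 = 2491 J.

W_total ≈ 2490 J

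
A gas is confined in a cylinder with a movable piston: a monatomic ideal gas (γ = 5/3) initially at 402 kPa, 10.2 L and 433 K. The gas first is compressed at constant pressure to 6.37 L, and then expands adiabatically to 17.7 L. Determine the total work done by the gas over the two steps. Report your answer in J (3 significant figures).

Step 1 (isobaric): W = PΔV = (402 kPa)(6.37 − 10.2 L) = -1540 J.
After step 1: P = 402 kPa, V = 6.37 L, T = 270.4 K.
Step 2 (adiabatic): W = (P₁V₁ − P₂V₂)/(γ−1) = (2561 − 1296)/0.667 = 1898 J.
W_total = -1540 + 1898 = 358 J.

W_total ≈ 358 J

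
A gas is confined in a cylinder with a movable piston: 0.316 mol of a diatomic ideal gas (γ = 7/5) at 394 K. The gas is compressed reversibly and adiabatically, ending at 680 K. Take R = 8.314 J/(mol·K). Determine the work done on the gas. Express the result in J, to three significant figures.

Adiabatic ⇒ Q = 0, so W_by = −ΔU = nCᵥ(T₁ − T₂).
Cᵥ = 5R/2 = 20.79 J/(mol·K).
W = (0.316)(20.79)(394 − 680) = -1878 J.
Work on gas = −W_by = 1878 J.

W ≈ 1880 J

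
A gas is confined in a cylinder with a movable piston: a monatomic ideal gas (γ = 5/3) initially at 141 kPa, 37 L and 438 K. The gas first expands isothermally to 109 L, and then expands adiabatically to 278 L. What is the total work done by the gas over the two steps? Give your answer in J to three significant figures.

Step 1 (isothermal): W = P₁V₁ ln(V₂/V₁) = (5217) ln(109/37) = 5637 J.
After step 1: P = 47.86 kPa, V = 109 L, T = 438 K.
Step 2 (adiabatic): W = (P₁V₁ − P₂V₂)/(γ−1) = (5217 − 2795)/0.667 = 3633 J.
W_total = 5637 + 3633 = 9270 J.

W_total ≈ 9270 J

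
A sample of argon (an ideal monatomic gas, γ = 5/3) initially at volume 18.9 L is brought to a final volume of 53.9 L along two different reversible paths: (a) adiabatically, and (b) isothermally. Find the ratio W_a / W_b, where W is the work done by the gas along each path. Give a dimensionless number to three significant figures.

W_a / W_b ≈ 0.720

Path (a) adiabatic: W = P₁V₁(1 − (V₁/V₂)^(γ−1))/(γ−1) → W_a/(P₁V₁) = 0.7541.
Path (b) isothermal: W = P₁V₁ ln(V₂/V₁) → W_b/(P₁V₁) = 1.048.
W_a / W_b = 0.7541 / 1.048 = 0.7196.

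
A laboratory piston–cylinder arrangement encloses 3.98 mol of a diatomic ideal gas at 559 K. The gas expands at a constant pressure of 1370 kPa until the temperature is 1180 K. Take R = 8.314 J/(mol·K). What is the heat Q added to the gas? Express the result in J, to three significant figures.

Q ≈ 71900 J

Isobaric: W = nRΔT = (3.98)(8.314)(621) = 20549 J.
ΔU = nCᵥΔT with Cᵥ = 5R/2: ΔU = (3.98)(20.79)(621) = 51372 J.
Q = ΔU + W = 51372 + 20549 = 71921 J.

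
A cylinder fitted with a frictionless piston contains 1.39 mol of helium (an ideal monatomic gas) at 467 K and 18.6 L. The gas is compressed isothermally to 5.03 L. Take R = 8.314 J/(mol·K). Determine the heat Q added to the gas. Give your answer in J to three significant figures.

Q ≈ -7060 J

Isothermal ⇒ ΔU = 0, so Q = W = nRT ln(V₂/V₁).
Q = (1.39)(8.314)(467) ln(5.03/18.6) = 5397 × -1.308 = -7058 J.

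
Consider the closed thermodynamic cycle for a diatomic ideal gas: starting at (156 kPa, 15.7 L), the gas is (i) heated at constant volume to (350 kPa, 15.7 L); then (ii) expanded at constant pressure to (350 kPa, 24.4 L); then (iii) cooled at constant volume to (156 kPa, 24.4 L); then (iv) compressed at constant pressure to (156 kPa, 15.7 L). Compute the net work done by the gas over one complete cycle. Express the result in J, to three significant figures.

Constant-volume legs do no work.
W(ii) = (350)(24.4 − 15.7) = 3045 J; W(iv) = (156)(15.7 − 24.4) = -1357 J.
W_net = 3045 − 1357 = 1688 J (the clockwise enclosed area).

W_net ≈ 1690 J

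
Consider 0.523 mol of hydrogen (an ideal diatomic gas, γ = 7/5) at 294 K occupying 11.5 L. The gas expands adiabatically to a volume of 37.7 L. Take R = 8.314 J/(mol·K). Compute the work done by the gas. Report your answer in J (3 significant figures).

W ≈ 1210 J

Adiabatic: TV^(γ−1) = const with γ = 7/5.
T₂ = T₁ (V₁/V₂)^(γ−1) = 294 × (11.5/37.7)^0.4 = 294 × 0.6219 = 182.8 K.
W_by = nCᵥ(T₁ − T₂) = (0.523)(20.79)(294 − 182.8) = 1208 J.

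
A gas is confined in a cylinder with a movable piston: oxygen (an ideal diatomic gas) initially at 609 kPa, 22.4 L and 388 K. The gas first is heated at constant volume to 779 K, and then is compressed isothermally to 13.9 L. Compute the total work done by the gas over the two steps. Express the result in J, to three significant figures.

W_total ≈ -13100 J

Step 1 (isochoric): W = 0 (constant volume).
After step 1: P = 1223 kPa (V unchanged).
Step 2 (isothermal): W = P₁V₁ ln(V₂/V₁) = (27389) ln(13.9/22.4) = -13069 J.
W_total = 0 − 13069 = -13069 J.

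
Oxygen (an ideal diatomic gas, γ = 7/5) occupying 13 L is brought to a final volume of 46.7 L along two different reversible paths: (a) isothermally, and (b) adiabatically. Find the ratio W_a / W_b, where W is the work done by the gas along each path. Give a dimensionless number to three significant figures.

W_a / W_b ≈ 1.28

Path (a) isothermal: W = P₁V₁ ln(V₂/V₁) → W_a/(P₁V₁) = 1.279.
Path (b) adiabatic: W = P₁V₁(1 − (V₁/V₂)^(γ−1))/(γ−1) → W_b/(P₁V₁) = 1.001.
W_a / W_b = 1.279 / 1.001 = 1.277.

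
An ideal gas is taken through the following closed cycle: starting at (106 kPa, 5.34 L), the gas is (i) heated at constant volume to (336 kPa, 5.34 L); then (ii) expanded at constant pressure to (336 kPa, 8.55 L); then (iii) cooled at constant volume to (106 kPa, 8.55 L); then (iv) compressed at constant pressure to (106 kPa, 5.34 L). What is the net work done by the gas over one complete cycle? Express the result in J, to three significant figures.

W_net ≈ 738 J

Constant-volume legs do no work.
W(ii) = (336)(8.55 − 5.34) = 1079 J; W(iv) = (106)(5.34 − 8.55) = -340.3 J.
W_net = 1079 − 340.3 = 738.3 J (the clockwise enclosed area).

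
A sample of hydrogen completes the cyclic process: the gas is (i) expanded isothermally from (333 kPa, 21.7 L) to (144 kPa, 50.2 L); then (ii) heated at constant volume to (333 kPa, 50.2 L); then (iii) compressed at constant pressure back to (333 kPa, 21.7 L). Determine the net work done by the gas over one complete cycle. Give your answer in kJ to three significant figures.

Leg (i): W = PᵢVᵢ ln(V_f/Vᵢ) = (7226) ln(50.2/21.7) = 6061 J.
Leg (ii): W = 0.
Leg (iii): W = PΔV = (333)(21.7 − 50.2) = -9491 J.
W_net = 6061 − 9491 = -3430 J.

W_net ≈ -3.43 kJ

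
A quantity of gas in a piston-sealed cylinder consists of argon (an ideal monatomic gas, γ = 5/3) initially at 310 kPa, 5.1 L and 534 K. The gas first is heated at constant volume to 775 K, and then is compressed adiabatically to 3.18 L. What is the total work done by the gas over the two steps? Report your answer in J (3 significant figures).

Step 1 (isochoric): W = 0 (constant volume).
After step 1: P = 449.9 kPa (V unchanged).
Step 2 (adiabatic): W = (P₁V₁ − P₂V₂)/(γ−1) = (2295 − 3144)/0.667 = -1274 J.
W_total = 0 − 1274 = -1274 J.

W_total ≈ -1270 J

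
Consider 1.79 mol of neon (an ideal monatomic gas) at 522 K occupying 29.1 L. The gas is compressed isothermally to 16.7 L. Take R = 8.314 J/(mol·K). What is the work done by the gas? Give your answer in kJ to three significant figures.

W ≈ -4.31 kJ

Isothermal: W = nRT ln(V₂/V₁).
W = (1.79)(8.314)(522) × ln(16.7/29.1)
  = 7768 × -0.5553
W_by_gas = -4314 J.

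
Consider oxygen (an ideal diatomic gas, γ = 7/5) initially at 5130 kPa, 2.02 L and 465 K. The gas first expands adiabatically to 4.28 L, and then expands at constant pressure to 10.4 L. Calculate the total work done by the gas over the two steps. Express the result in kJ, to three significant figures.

Step 1 (adiabatic): W = (P₁V₁ − P₂V₂)/(γ−1) = (10363 − 7674)/0.4 = 6721 J.
After step 1: P = 1793 kPa, V = 4.28 L, T = 344.4 K.
Step 2 (isobaric): W = PΔV = (1793 kPa)(10.4 − 4.28 L) = 10973 J.
W_total = 6721 + 10973 = 17694 J.

W_total ≈ 17.7 kJ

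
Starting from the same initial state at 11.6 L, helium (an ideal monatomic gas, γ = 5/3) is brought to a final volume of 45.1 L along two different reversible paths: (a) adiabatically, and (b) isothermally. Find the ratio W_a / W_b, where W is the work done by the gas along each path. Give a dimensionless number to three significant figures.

W_a / W_b ≈ 0.658

Path (a) adiabatic: W = P₁V₁(1 − (V₁/V₂)^(γ−1))/(γ−1) → W_a/(P₁V₁) = 0.8933.
Path (b) isothermal: W = P₁V₁ ln(V₂/V₁) → W_b/(P₁V₁) = 1.358.
W_a / W_b = 0.8933 / 1.358 = 0.6579.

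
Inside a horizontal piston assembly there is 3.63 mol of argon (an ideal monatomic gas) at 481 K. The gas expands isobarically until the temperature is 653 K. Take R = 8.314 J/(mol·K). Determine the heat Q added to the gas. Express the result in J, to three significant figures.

Q ≈ 13000 J

Isobaric: W = nRΔT = (3.63)(8.314)(172) = 5191 J.
ΔU = nCᵥΔT with Cᵥ = 3R/2: ΔU = (3.63)(12.47)(172) = 7786 J.
Q = ΔU + W = 7786 + 5191 = 12977 J.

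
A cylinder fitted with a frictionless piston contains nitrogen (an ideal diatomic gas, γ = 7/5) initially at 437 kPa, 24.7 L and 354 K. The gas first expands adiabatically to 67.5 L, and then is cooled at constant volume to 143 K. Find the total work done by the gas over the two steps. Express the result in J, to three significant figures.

Step 1 (adiabatic): W = (P₁V₁ − P₂V₂)/(γ−1) = (10794 − 7220)/0.4 = 8935 J.
Step 2 (isochoric): W = 0 (constant volume).
W_total = 8935 + 0 = 8935 J.

W_total ≈ 8930 J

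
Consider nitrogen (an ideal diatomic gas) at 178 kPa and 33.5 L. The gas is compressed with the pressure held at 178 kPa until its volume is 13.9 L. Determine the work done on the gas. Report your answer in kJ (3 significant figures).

Isobaric: W = P ΔV.
W = (178 kPa)(13.9 − 33.5 L) = (178)(-19.6) = -3489 J.
Work on gas = −W_by = 3489 J.

W ≈ 3.49 kJ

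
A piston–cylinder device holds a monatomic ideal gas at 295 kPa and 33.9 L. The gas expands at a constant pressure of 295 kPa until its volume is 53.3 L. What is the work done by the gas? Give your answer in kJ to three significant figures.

W ≈ 5.72 kJ

Isobaric: W = P ΔV.
W = (295 kPa)(53.3 − 33.9 L) = (295)(19.4) = 5723 J.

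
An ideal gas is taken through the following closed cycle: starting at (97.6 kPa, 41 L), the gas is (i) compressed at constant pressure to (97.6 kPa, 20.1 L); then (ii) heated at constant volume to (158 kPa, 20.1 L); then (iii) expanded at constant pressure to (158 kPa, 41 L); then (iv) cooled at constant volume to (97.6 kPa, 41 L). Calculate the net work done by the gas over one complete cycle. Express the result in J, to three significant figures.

W_net ≈ 1260 J

Constant-volume legs do no work.
W(i) = (97.6)(20.1 − 41) = -2040 J; W(iii) = (158)(41 − 20.1) = 3302 J.
W_net = -2040 + 3302 = 1262 J (the clockwise enclosed area).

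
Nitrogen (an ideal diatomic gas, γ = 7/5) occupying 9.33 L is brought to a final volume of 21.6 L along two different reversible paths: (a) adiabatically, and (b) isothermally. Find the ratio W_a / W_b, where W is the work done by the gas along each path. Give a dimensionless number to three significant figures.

W_a / W_b ≈ 0.849

Path (a) adiabatic: W = P₁V₁(1 − (V₁/V₂)^(γ−1))/(γ−1) → W_a/(P₁V₁) = 0.7131.
Path (b) isothermal: W = P₁V₁ ln(V₂/V₁) → W_b/(P₁V₁) = 0.8395.
W_a / W_b = 0.7131 / 0.8395 = 0.8494.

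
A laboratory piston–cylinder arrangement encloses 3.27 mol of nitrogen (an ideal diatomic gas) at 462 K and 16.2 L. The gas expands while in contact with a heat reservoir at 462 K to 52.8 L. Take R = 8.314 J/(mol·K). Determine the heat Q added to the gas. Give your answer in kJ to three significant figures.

Isothermal ⇒ ΔU = 0, so Q = W = nRT ln(V₂/V₁).
Q = (3.27)(8.314)(462) ln(52.8/16.2) = 12560 × 1.181 = 14840 J.

Q ≈ 14.8 kJ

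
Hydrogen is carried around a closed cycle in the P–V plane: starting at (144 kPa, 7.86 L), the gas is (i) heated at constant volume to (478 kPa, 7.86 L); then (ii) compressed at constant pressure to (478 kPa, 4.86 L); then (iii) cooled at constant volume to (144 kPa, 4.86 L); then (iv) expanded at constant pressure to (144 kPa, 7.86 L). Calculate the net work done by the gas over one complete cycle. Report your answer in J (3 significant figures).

Constant-volume legs do no work.
W(ii) = (478)(4.86 − 7.86) = -1434 J; W(iv) = (144)(7.86 − 4.86) = 432 J.
W_net = -1434 + 432 = -1002 J (the counter-clockwise enclosed area).

W_net ≈ -1000 J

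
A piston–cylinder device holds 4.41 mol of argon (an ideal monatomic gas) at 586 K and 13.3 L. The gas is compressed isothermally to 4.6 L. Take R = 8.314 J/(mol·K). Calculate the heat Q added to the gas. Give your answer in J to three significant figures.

Isothermal ⇒ ΔU = 0, so Q = W = nRT ln(V₂/V₁).
Q = (4.41)(8.314)(586) ln(4.6/13.3) = 21486 × -1.062 = -22811 J.

Q ≈ -22800 J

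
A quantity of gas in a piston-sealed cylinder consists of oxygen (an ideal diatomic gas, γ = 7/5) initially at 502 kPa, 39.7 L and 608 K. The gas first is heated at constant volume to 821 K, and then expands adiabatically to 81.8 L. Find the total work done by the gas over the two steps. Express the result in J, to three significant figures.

W_total ≈ 16900 J

Step 1 (isochoric): W = 0 (constant volume).
After step 1: P = 677.9 kPa (V unchanged).
Step 2 (adiabatic): W = (P₁V₁ − P₂V₂)/(γ−1) = (26911 − 20153)/0.4 = 16895 J.
W_total = 0 + 16895 = 16895 J.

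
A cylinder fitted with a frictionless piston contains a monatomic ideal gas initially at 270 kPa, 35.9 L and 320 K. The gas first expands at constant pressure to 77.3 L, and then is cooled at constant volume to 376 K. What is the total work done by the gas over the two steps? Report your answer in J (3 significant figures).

Step 1 (isobaric): W = PΔV = (270 kPa)(77.3 − 35.9 L) = 11178 J.
Step 2 (isochoric): W = 0 (constant volume).
W_total = 11178 + 0 = 11178 J.

W_total ≈ 11200 J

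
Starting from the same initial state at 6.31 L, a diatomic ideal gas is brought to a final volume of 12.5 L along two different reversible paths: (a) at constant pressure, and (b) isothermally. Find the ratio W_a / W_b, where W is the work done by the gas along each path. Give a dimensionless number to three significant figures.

Path (a) isobaric: W = P₁(V₂ − V₁) → W_a/(P₁V₁) = 0.981.
Path (b) isothermal: W = P₁V₁ ln(V₂/V₁) → W_b/(P₁V₁) = 0.6836.
W_a / W_b = 0.981 / 0.6836 = 1.435.

W_a / W_b ≈ 1.44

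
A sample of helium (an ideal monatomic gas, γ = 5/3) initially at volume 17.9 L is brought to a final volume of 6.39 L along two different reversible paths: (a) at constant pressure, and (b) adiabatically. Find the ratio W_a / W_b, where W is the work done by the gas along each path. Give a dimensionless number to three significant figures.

Path (a) isobaric: W = P₁(V₂ − V₁) → W_a/(P₁V₁) = -0.643.
Path (b) adiabatic: W = P₁V₁(1 − (V₁/V₂)^(γ−1))/(γ−1) → W_b/(P₁V₁) = -1.481.
W_a / W_b = -0.643 / -1.481 = 0.4342.

W_a / W_b ≈ 0.434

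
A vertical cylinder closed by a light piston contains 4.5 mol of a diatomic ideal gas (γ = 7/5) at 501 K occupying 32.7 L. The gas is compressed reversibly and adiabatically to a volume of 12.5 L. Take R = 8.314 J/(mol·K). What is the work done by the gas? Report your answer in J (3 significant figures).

W ≈ -22000 J

Adiabatic: TV^(γ−1) = const with γ = 7/5.
T₂ = T₁ (V₁/V₂)^(γ−1) = 501 × (32.7/12.5)^0.4 = 501 × 1.469 = 736 K.
W_by = nCᵥ(T₁ − T₂) = (4.5)(20.79)(501 − 736) = -21983 J.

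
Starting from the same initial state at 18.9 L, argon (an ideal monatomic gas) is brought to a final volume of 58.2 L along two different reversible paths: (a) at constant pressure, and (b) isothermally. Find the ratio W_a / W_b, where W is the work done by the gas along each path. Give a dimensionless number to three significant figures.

W_a / W_b ≈ 1.85

Path (a) isobaric: W = P₁(V₂ − V₁) → W_a/(P₁V₁) = 2.079.
Path (b) isothermal: W = P₁V₁ ln(V₂/V₁) → W_b/(P₁V₁) = 1.125.
W_a / W_b = 2.079 / 1.125 = 1.849.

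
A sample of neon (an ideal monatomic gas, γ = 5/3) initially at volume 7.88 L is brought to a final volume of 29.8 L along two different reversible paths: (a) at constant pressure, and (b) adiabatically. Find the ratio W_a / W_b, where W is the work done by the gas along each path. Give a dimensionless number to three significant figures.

W_a / W_b ≈ 3.15

Path (a) isobaric: W = P₁(V₂ − V₁) → W_a/(P₁V₁) = 2.782.
Path (b) adiabatic: W = P₁V₁(1 − (V₁/V₂)^(γ−1))/(γ−1) → W_b/(P₁V₁) = 0.882.
W_a / W_b = 2.782 / 0.882 = 3.154.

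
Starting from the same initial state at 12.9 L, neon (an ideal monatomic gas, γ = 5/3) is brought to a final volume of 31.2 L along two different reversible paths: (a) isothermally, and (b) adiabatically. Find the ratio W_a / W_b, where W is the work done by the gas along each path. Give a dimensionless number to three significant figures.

Path (a) isothermal: W = P₁V₁ ln(V₂/V₁) → W_a/(P₁V₁) = 0.8832.
Path (b) adiabatic: W = P₁V₁(1 − (V₁/V₂)^(γ−1))/(γ−1) → W_b/(P₁V₁) = 0.6675.
W_a / W_b = 0.8832 / 0.6675 = 1.323.

W_a / W_b ≈ 1.32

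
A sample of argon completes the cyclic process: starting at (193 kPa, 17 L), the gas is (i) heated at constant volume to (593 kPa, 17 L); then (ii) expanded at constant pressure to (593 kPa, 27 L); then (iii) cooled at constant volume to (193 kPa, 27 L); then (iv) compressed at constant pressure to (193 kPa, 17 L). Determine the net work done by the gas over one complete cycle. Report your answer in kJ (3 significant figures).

Constant-volume legs do no work.
W(ii) = (593)(27 − 17) = 5930 J; W(iv) = (193)(17 − 27) = -1930 J.
W_net = 5930 − 1930 = 4000 J (the clockwise enclosed area).

W_net ≈ 4.00 kJ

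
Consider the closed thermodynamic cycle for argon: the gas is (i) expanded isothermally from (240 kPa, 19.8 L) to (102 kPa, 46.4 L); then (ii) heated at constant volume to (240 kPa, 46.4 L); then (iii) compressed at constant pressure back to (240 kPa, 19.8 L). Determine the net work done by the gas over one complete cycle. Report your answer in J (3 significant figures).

W_net ≈ -2340 J

Leg (i): W = PᵢVᵢ ln(V_f/Vᵢ) = (4752) ln(46.4/19.8) = 4047 J.
Leg (ii): W = 0.
Leg (iii): W = PΔV = (240)(19.8 − 46.4) = -6384 J.
W_net = 4047 − 6384 = -2337 J.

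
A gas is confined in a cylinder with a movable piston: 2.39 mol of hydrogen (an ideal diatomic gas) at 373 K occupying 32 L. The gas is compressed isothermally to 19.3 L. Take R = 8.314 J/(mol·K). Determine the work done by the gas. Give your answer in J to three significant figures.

Isothermal: W = nRT ln(V₂/V₁).
W = (2.39)(8.314)(373) × ln(19.3/32)
  = 7412 × -0.5056
W_by_gas = -3748 J.

W ≈ -3750 J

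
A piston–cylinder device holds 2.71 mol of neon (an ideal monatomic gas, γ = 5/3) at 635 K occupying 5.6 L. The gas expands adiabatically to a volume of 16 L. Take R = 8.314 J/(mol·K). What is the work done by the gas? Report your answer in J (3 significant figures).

Adiabatic: TV^(γ−1) = const with γ = 5/3.
T₂ = T₁ (V₁/V₂)^(γ−1) = 635 × (5.6/16)^0.667 = 635 × 0.4966 = 315.4 K.
W_by = nCᵥ(T₁ − T₂) = (2.71)(12.47)(635 − 315.4) = 10802 J.

W ≈ 10800 J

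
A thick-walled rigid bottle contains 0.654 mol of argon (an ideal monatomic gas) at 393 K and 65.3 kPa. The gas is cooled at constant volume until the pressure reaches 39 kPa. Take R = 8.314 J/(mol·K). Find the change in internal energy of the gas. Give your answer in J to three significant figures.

Constant volume ⇒ W = 0, so Q = ΔU = nCᵥΔT with Cᵥ = 3R/2 = 12.47 J/(mol·K).
At constant V, T₂/T₁ = P₂/P₁ ⇒ ΔT = T₁(P₂/P₁ − 1) = 393·(39/65.3 − 1) = -158.3 K.
ΔU = (0.654)(12.47)(-158.3) = -1291 J.

ΔU ≈ -1290 J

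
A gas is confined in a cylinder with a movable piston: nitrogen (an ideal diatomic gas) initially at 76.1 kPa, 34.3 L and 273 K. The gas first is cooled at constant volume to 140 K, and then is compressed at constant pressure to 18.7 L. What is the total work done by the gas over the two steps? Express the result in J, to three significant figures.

W_total ≈ -609 J

Step 1 (isochoric): W = 0 (constant volume).
After step 1: P = 39.03 kPa (V unchanged).
Step 2 (isobaric): W = PΔV = (39.03 kPa)(18.7 − 34.3 L) = -608.8 J.
W_total = 0 − 608.8 = -608.8 J.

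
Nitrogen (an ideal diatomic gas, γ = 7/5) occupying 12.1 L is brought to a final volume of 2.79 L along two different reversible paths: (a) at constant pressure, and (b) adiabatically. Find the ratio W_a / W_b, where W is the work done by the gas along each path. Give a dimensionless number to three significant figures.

W_a / W_b ≈ 0.386

Path (a) isobaric: W = P₁(V₂ − V₁) → W_a/(P₁V₁) = -0.7694.
Path (b) adiabatic: W = P₁V₁(1 − (V₁/V₂)^(γ−1))/(γ−1) → W_b/(P₁V₁) = -1.996.
W_a / W_b = -0.7694 / -1.996 = 0.3855.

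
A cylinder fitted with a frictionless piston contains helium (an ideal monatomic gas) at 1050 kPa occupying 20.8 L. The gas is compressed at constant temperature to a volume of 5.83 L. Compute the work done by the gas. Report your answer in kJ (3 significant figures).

W ≈ -27.8 kJ

Isothermal: W = nRT ln(V₂/V₁) = P₁V₁ ln(V₂/V₁).
P₁V₁ = (1050 kPa)(20.8 L) = 21840 J.
W = 21840 × ln(5.83/20.8) = 21840 × -1.272
W_by_gas = -27779 J.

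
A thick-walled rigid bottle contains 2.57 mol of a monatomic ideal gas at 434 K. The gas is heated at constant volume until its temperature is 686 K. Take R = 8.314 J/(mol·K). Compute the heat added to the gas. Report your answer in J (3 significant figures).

Constant volume ⇒ W = 0, so Q = ΔU = nCᵥΔT with Cᵥ = 3R/2 = 12.47 J/(mol·K).
ΔU = (2.57)(12.47)(686 − 434) = 8077 J.

Q ≈ 8080 J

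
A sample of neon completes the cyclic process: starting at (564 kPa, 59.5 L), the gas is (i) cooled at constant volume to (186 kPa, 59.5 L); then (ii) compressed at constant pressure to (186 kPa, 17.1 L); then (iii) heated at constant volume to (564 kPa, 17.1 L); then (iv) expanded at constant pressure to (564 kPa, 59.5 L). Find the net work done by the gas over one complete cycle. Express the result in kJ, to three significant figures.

Constant-volume legs do no work.
W(ii) = (186)(17.1 − 59.5) = -7886 J; W(iv) = (564)(59.5 − 17.1) = 23914 J.
W_net = -7886 + 23914 = 16027 J (the clockwise enclosed area).

W_net ≈ 16.0 kJ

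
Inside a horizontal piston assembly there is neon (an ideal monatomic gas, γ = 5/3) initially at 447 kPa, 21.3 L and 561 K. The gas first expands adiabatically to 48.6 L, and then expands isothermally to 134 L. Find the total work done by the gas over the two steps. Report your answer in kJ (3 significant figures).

W_total ≈ 11.6 kJ

Step 1 (adiabatic): W = (P₁V₁ − P₂V₂)/(γ−1) = (9521 − 5494)/0.667 = 6041 J.
After step 1: P = 113 kPa, V = 48.6 L, T = 323.7 K.
Step 2 (isothermal): W = P₁V₁ ln(V₂/V₁) = (5494) ln(134/48.6) = 5572 J.
W_total = 6041 + 5572 = 11613 J.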